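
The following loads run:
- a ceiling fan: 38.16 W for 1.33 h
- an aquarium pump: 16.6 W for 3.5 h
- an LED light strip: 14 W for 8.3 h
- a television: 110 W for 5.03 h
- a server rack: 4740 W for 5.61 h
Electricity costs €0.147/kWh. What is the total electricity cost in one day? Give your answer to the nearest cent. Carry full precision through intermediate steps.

€4.02

ceiling fan: 38.16 W × 1.33 h = 51 Wh = 0.05075 kWh
aquarium pump: 16.6 W × 3.5 h = 58 Wh = 0.0581 kWh
LED light strip: 14 W × 8.3 h = 116 Wh = 0.1162 kWh
television: 110 W × 5.03 h = 553 Wh = 0.5533 kWh
server rack: 4740 W × 5.61 h = 26,591 Wh = 26.59 kWh
Total energy = 0.05075 + 0.0581 + 0.1162 + 0.5533 + 26.59 = 27.37 kWh
Cost = 27.37 kWh × €0.147 = €4.02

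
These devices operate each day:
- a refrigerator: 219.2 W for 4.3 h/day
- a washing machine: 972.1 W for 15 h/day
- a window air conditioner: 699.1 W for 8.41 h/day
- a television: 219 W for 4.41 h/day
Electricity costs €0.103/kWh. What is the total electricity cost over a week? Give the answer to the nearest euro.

refrigerator: 219.2 W × 4.3 h × 7 d = 6,598 Wh = 6.598 kWh
washing machine: 972.1 W × 15 h × 7 d = 102,070 Wh = 102.1 kWh
window air conditioner: 699.1 W × 8.41 h × 7 d = 41,156 Wh = 41.16 kWh
television: 219 W × 4.41 h × 7 d = 6,761 Wh = 6.761 kWh
Total energy = 6.598 + 102.1 + 41.16 + 6.761 = 156.6 kWh
Cost = 156.6 kWh × €0.103 = €16.13 ≈ €16

€16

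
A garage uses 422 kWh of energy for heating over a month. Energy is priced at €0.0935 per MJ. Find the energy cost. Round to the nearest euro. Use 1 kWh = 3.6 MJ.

€142

422 kWh × (3.6 MJ/kWh) = 1,519 MJ
Cost = 1,519 MJ × €0.0935/MJ = €142.05 ≈ €142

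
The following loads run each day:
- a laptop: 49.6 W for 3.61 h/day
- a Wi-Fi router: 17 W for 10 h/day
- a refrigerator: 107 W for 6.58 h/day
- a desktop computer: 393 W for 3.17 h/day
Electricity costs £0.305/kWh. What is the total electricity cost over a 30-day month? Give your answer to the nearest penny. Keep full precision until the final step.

laptop: 49.6 W × 3.61 h × 30 d = 5,372 Wh = 5.372 kWh
Wi-Fi router: 17 W × 10 h × 30 d = 5,100 Wh = 5.1 kWh
refrigerator: 107 W × 6.58 h × 30 d = 21,122 Wh = 21.12 kWh
desktop computer: 393 W × 3.17 h × 30 d = 37,374 Wh = 37.37 kWh
Total energy = 5.372 + 5.1 + 21.12 + 37.37 = 68.97 kWh
Cost = 68.97 kWh × £0.305 = £21.04

£21.04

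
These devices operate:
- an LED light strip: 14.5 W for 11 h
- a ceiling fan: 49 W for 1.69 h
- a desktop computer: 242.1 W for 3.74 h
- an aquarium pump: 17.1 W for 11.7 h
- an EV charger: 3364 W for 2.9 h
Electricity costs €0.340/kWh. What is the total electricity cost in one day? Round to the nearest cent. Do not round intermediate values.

LED light strip: 14.5 W × 11 h = 160 Wh = 0.1595 kWh
ceiling fan: 49 W × 1.69 h = 83 Wh = 0.08281 kWh
desktop computer: 242.1 W × 3.74 h = 905 Wh = 0.9055 kWh
aquarium pump: 17.1 W × 11.7 h = 200 Wh = 0.2001 kWh
EV charger: 3364 W × 2.9 h = 9,756 Wh = 9.756 kWh
Total energy = 0.1595 + 0.08281 + 0.9055 + 0.2001 + 9.756 = 11.1 kWh
Cost = 11.1 kWh × €0.340 = €3.78

€3.78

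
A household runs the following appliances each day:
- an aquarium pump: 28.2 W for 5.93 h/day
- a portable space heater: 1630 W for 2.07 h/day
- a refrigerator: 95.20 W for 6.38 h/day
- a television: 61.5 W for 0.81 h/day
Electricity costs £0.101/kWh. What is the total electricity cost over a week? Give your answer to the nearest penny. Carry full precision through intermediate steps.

£2.97

aquarium pump: 28.2 W × 5.93 h × 7 d = 1,171 Wh = 1.171 kWh
portable space heater: 1630 W × 2.07 h × 7 d = 23,619 Wh = 23.62 kWh
refrigerator: 95.20 W × 6.38 h × 7 d = 4,252 Wh = 4.252 kWh
television: 61.5 W × 0.81 h × 7 d = 349 Wh = 0.3487 kWh
Total energy = 1.171 + 23.62 + 4.252 + 0.3487 = 29.39 kWh
Cost = 29.39 kWh × £0.101 = £2.97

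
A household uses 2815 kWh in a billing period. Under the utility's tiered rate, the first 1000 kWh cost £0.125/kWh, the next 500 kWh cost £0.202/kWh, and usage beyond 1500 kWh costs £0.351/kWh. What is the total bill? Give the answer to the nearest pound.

£688

First 1000 kWh × £0.125 = £125.00
Next 500 kWh × £0.202 = £101.00
Remaining 1315 kWh × £0.351 = £461.56
Total = £687.57 ≈ £688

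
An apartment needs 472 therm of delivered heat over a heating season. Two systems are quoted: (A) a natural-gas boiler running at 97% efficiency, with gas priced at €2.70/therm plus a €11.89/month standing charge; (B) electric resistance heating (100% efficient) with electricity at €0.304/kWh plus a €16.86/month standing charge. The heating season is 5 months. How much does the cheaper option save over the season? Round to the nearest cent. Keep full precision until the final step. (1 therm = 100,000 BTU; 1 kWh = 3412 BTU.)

€2916.43

Heat load = 472 therm × 100,000 = 47,200,000 BTU
Gas: input = 47,200,000 / 0.97 = 48,659,794 BTU = 486.6 therm → 486.6 × €2.70 = €1,313.81; + 5 × €11.89 standing = €1,373.26
Electric: 47,200,000 BTU / 3412 = 13,830 kWh → × €0.304 = €4,205.39; + 5 × €16.86 standing = €4,289.69
Difference = |€1,373.26 − €4,289.69| = €2,916.43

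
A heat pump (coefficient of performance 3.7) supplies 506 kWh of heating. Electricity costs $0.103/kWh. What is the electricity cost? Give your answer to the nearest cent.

$14.09

Electrical input = 506 kWh / 3.7 = 136.8 kWh
Cost = 136.8 × $0.103/kWh = $14.09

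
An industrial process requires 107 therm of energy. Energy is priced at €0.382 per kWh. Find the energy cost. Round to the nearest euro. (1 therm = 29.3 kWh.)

107 therm × (29.3 kWh/therm) = 3,135 kWh
Cost = 3,135 kWh × €0.382/kWh = €1,197.61 ≈ €1198

€1198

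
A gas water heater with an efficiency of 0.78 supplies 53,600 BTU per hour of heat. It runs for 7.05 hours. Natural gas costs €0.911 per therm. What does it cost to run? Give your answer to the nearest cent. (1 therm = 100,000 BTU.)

Heat delivered = 53,600 BTU/h × 7.05 h = 377,880 BTU
Gas input = 377,880 / 0.78 = 484,462 BTU
= 484,462 / 100,000 = 4.845 therm
Cost = 4.845 × €0.911/therm = €4.41

€4.41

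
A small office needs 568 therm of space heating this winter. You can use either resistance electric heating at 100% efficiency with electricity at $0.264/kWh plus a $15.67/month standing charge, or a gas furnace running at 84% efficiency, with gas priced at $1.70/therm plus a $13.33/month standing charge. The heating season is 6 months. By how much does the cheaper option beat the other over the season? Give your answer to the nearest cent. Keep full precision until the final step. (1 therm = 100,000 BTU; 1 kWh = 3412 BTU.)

Heat load = 568 therm × 100,000 = 56,800,000 BTU
Gas: input = 56,800,000 / 0.84 = 67,619,048 BTU = 676.2 therm → 676.2 × $1.70 = $1,149.52; + 6 × $13.33 standing = $1,229.50
Electric: 56,800,000 BTU / 3412 = 16,650 kWh → × $0.264 = $4,394.84; + 6 × $15.67 standing = $4,488.86
Difference = |$1,229.50 − $4,488.86| = $3,259.36

$3259.36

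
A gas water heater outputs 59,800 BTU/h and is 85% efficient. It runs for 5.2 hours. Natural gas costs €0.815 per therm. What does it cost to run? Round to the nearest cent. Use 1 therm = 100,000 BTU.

€2.98

Heat delivered = 59,800 BTU/h × 5.2 h = 310,960 BTU
Gas input = 310,960 / 0.85 = 365,835 BTU
= 365,835 / 100,000 = 3.658 therm
Cost = 3.658 × €0.815/therm = €2.98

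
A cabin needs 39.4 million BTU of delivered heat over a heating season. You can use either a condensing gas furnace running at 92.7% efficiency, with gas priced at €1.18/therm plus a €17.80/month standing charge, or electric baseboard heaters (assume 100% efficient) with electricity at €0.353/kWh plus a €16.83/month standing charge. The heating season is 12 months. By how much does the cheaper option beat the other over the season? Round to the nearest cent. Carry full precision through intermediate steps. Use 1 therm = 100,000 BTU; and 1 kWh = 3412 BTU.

Heat load = 39.4 × 10⁶ BTU = 39,400,000 BTU
Gas: input = 39,400,000 / 0.927 = 42,502,697 BTU = 425 therm → 425 × €1.18 = €501.53; + 12 × €17.80 standing = €715.13
Electric: 39,400,000 BTU / 3412 = 11,550 kWh → × €0.353 = €4,076.26; + 12 × €16.83 standing = €4,278.22
Difference = |€715.13 − €4,278.22| = €3,563.09

€3563.09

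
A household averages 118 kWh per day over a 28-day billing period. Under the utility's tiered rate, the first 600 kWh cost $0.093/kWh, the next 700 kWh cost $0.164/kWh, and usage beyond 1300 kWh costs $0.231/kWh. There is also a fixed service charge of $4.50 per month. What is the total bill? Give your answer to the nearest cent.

Usage = 118 kWh/day × 28 days = 3304 kWh
First 600 kWh × $0.093 = $55.80
Next 700 kWh × $0.164 = $114.80
Remaining 2004 kWh × $0.231 = $462.92
Energy charge = $633.52; + service $4.50 = $638.02

$638.02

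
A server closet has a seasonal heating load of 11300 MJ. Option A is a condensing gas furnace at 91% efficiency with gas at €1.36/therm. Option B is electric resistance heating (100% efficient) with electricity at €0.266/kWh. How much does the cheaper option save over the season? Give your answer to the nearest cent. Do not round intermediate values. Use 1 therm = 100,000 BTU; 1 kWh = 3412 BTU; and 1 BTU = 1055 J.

Heat load = 11300 MJ = 11,300,000,000 J / 1055 = 10,710,900 BTU
Gas: input = 10,710,900 / 0.91 = 11,770,220 BTU = 117.7 therm → 117.7 × €1.36 = €160.07
Electric: 10,710,900 BTU / 3412 = 3,139 kWh → × €0.266 = €835.02
Difference = |€160.07 − €835.02| = €674.95

€674.95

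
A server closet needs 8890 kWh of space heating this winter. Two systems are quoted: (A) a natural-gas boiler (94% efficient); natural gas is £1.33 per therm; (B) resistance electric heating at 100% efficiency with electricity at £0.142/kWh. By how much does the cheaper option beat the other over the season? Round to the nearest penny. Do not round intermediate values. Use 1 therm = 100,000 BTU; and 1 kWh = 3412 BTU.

Heat load = 8890 kWh × 3412 = 30,332,680 BTU
Gas: input = 30,332,680 / 0.94 = 32,268,809 BTU = 322.7 therm → 322.7 × £1.33 = £429.18
Electric: 30,332,680 BTU / 3412 = 8,890 kWh → × £0.142 = £1,262.38
Difference = |£429.18 − £1,262.38| = £833.20

£833.20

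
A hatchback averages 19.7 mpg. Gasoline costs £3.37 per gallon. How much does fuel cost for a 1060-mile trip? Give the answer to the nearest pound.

Fuel = 1060 mi / 19.7 mpg = 53.81 gal
Cost = 53.81 gal × £3.37/gal = £181.33 ≈ £181

£181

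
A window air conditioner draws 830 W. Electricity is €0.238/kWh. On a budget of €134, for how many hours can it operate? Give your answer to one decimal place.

678.3 h

Energy budget = €134 / €0.238 per kWh = 563 kWh = 563,025 Wh
Runtime = 563,025 Wh / 830 W = 678.3 h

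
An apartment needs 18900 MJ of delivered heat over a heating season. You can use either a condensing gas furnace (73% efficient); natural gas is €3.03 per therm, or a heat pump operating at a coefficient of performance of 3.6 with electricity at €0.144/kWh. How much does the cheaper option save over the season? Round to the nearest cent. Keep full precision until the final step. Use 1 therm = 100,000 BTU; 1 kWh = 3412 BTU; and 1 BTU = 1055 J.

€533.56

Heat load = 18900 MJ = 18,900,000,000 J / 1055 = 17,914,692 BTU
Gas: input = 17,914,692 / 0.73 = 24,540,674 BTU = 245.4 therm → 245.4 × €3.03 = €743.58
Heat pump: 17,914,692 BTU / 3412 = 5,250 kWh heat; / 3.6 = 1,458 kWh in → × €0.144 = €210.02
Difference = |€743.58 − €210.02| = €533.56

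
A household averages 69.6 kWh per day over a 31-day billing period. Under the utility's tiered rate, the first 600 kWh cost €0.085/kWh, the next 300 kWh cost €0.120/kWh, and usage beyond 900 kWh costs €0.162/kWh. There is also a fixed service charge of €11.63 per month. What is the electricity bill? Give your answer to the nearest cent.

Usage = 69.6 kWh/day × 31 days = 2157.6 kWh
First 600 kWh × €0.085 = €51.00
Next 300 kWh × €0.120 = €36.00
Remaining 1257.6 kWh × €0.162 = €203.73
Energy charge = €290.73; + service €11.63 = €302.36

€302.36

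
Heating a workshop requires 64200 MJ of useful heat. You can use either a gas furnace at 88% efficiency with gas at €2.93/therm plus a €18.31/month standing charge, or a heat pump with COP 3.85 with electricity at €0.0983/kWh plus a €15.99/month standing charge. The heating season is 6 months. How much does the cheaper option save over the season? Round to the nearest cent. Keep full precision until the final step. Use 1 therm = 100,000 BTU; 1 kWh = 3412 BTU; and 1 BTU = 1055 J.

Heat load = 64200 MJ = 64,200,000,000 J / 1055 = 60,853,081 BTU
Gas: input = 60,853,081 / 0.88 = 69,151,228 BTU = 691.5 therm → 691.5 × €2.93 = €2,026.13; + 6 × €18.31 standing = €2,135.99
Heat pump: 60,853,081 BTU / 3412 = 17,840 kWh heat; / 3.85 = 4,632 kWh in → × €0.0983 = €455.37; + 6 × €15.99 standing = €551.31
Difference = |€2,135.99 − €551.31| = €1,584.68

€1584.68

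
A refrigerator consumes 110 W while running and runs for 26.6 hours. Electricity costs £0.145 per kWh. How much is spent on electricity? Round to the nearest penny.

£0.42

Energy = 110 W × 26.6 h = 2,926 Wh = 2.926 kWh
Cost = 2.926 kWh × £0.145/kWh = £0.42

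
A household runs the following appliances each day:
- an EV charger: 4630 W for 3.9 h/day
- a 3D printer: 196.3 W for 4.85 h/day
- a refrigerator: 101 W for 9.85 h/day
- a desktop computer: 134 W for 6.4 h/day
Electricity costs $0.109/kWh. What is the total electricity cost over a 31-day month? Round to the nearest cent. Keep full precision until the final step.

EV charger: 4630 W × 3.9 h × 31 d = 559,767 Wh = 559.8 kWh
3D printer: 196.3 W × 4.85 h × 31 d = 29,514 Wh = 29.51 kWh
refrigerator: 101 W × 9.85 h × 31 d = 30,840 Wh = 30.84 kWh
desktop computer: 134 W × 6.4 h × 31 d = 26,586 Wh = 26.59 kWh
Total energy = 559.8 + 29.51 + 30.84 + 26.59 = 646.7 kWh
Cost = 646.7 kWh × $0.109 = $70.49

$70.49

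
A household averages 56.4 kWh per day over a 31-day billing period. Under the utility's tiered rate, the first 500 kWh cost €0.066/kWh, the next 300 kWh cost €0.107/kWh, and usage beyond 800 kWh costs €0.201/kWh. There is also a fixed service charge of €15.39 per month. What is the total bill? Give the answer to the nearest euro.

Usage = 56.4 kWh/day × 31 days = 1748.4 kWh
First 500 kWh × €0.066 = €33.00
Next 300 kWh × €0.107 = €32.10
Remaining 948.4 kWh × €0.201 = €190.63
Energy charge = €255.73; + service €15.39 = €271.12 ≈ €271

€271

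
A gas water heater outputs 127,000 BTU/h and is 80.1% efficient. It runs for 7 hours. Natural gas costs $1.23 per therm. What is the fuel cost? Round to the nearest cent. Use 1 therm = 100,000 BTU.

$13.65

Heat delivered = 127,000 BTU/h × 7 h = 889,000 BTU
Gas input = 889,000 / 0.801 = 1,109,863 BTU
= 1,109,863 / 100,000 = 11.1 therm
Cost = 11.1 × $1.23/therm = $13.65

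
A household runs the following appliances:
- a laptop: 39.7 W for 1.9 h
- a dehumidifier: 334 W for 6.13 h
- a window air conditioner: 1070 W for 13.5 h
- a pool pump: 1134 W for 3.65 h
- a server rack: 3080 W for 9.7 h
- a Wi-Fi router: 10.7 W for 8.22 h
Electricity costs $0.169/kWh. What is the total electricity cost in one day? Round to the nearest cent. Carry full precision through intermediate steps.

$8.56

laptop: 39.7 W × 1.9 h = 75 Wh = 0.07543 kWh
dehumidifier: 334 W × 6.13 h = 2,047 Wh = 2.047 kWh
window air conditioner: 1070 W × 13.5 h = 14,445 Wh = 14.45 kWh
pool pump: 1134 W × 3.65 h = 4,139 Wh = 4.139 kWh
server rack: 3080 W × 9.7 h = 29,876 Wh = 29.88 kWh
Wi-Fi router: 10.7 W × 8.22 h = 88 Wh = 0.08795 kWh
Total energy = 0.07543 + 2.047 + 14.45 + 4.139 + 29.88 + 0.08795 = 50.67 kWh
Cost = 50.67 kWh × $0.169 = $8.56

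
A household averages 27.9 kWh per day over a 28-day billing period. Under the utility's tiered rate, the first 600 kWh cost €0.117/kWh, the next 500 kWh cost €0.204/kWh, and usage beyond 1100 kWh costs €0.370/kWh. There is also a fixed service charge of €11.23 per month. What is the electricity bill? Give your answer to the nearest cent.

Usage = 27.9 kWh/day × 28 days = 781.2 kWh
First 600 kWh × €0.117 = €70.20
Next 181.2 kWh × €0.204 = €36.96
Remaining tier: 0 kWh (not reached)
Energy charge = €107.16; + service €11.23 = €118.39

€118.39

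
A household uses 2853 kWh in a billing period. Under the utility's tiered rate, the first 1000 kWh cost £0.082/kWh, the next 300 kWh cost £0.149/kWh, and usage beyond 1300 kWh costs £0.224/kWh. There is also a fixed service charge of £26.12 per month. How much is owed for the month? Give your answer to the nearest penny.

£500.69

First 1000 kWh × £0.082 = £82.00
Next 300 kWh × £0.149 = £44.70
Remaining 1553 kWh × £0.224 = £347.87
Energy charge = £474.57; + service £26.12 = £500.69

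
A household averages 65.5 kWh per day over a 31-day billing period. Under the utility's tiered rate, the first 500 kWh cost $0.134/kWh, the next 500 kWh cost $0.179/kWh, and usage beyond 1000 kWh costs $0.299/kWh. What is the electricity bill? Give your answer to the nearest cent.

$464.62

Usage = 65.5 kWh/day × 31 days = 2030.5 kWh
First 500 kWh × $0.134 = $67.00
Next 500 kWh × $0.179 = $89.50
Remaining 1030.5 kWh × $0.299 = $308.12
Total = $464.62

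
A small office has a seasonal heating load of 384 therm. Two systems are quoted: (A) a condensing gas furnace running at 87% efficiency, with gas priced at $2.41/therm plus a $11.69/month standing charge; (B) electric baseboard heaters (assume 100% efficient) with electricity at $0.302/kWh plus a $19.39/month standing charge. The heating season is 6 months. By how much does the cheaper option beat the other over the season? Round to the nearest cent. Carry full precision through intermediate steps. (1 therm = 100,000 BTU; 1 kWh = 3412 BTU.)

Heat load = 384 therm × 100,000 = 38,400,000 BTU
Gas: input = 38,400,000 / 0.87 = 44,137,931 BTU = 441.4 therm → 441.4 × $2.41 = $1,063.72; + 6 × $11.69 standing = $1,133.86
Electric: 38,400,000 BTU / 3412 = 11,250 kWh → × $0.302 = $3,398.83; + 6 × $19.39 standing = $3,515.17
Difference = |$1,133.86 − $3,515.17| = $2,381.30

$2381.30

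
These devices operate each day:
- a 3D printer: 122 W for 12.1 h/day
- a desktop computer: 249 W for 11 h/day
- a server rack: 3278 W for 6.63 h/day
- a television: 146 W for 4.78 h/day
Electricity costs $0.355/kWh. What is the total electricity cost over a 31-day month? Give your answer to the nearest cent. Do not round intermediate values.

3D printer: 122 W × 12.1 h × 31 d = 45,762 Wh = 45.76 kWh
desktop computer: 249 W × 11 h × 31 d = 84,909 Wh = 84.91 kWh
server rack: 3278 W × 6.63 h × 31 d = 673,727 Wh = 673.7 kWh
television: 146 W × 4.78 h × 31 d = 21,634 Wh = 21.63 kWh
Total energy = 45.76 + 84.91 + 673.7 + 21.63 = 826 kWh
Cost = 826 kWh × $0.355 = $293.24

$293.24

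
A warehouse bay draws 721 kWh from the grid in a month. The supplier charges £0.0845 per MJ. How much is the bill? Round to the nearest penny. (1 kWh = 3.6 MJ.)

721 kWh × (3.6 MJ/kWh) = 2,596 MJ
Cost = 2,596 MJ × £0.0845/MJ = £219.33

£219.33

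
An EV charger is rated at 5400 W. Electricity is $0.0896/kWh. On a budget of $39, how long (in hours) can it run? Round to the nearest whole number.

Energy budget = $39 / $0.0896 per kWh = 435.3 kWh = 435,268 Wh
Runtime = 435,268 Wh / 5400 W = 80.61 h

81 h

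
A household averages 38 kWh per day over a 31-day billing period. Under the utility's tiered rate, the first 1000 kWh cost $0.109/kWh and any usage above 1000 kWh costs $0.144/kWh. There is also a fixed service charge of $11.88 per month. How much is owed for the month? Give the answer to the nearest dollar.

$147

Usage = 38 kWh/day × 31 days = 1178 kWh
First 1000 kWh × $0.109 = $109.00
Remaining 178 kWh × $0.144 = $25.63
Energy charge = $134.63; + service $11.88 = $146.51 ≈ $147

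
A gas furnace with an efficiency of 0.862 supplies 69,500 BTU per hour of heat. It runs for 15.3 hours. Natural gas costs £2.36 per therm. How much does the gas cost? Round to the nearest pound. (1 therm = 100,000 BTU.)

£29

Heat delivered = 69,500 BTU/h × 15.3 h = 1,063,350 BTU
Gas input = 1,063,350 / 0.862 = 1,233,585 BTU
= 1,233,585 / 100,000 = 12.34 therm
Cost = 12.34 × £2.36/therm = £29.11 ≈ £29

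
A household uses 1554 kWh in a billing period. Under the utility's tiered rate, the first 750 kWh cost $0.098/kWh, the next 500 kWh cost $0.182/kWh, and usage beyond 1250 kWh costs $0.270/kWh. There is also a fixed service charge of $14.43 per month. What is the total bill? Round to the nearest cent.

$261.01

First 750 kWh × $0.098 = $73.50
Next 500 kWh × $0.182 = $91.00
Remaining 304 kWh × $0.270 = $82.08
Energy charge = $246.58; + service $14.43 = $261.01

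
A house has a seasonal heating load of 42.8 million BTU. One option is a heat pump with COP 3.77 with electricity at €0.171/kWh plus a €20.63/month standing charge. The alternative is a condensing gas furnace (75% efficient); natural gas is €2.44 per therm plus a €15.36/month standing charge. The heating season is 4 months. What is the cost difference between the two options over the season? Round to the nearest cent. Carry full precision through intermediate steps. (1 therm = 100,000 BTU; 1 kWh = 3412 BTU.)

€802.38

Heat load = 42.8 × 10⁶ BTU = 42,800,000 BTU
Gas: input = 42,800,000 / 0.75 = 57,066,667 BTU = 570.7 therm → 570.7 × €2.44 = €1,392.43; + 4 × €15.36 standing = €1,453.87
Heat pump: 42,800,000 BTU / 3412 = 12,540 kWh heat; / 3.77 = 3,327 kWh in → × €0.171 = €568.97; + 4 × €20.63 standing = €651.49
Difference = |€1,453.87 − €651.49| = €802.38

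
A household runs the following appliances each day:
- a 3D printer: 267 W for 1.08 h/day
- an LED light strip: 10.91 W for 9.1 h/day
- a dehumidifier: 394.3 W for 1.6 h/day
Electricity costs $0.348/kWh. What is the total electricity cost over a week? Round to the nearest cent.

3D printer: 267 W × 1.08 h × 7 d = 2,019 Wh = 2.019 kWh
LED light strip: 10.91 W × 9.1 h × 7 d = 695 Wh = 0.695 kWh
dehumidifier: 394.3 W × 1.6 h × 7 d = 4,416 Wh = 4.416 kWh
Total energy = 2.019 + 0.695 + 4.416 = 7.13 kWh
Cost = 7.13 kWh × $0.348 = $2.48

$2.48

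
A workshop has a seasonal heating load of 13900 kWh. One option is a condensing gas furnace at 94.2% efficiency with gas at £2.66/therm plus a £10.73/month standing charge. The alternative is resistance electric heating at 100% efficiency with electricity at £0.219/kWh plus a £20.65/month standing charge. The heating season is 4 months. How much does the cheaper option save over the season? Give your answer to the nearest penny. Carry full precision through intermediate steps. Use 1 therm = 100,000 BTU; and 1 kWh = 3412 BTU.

Heat load = 13900 kWh × 3412 = 47,426,800 BTU
Gas: input = 47,426,800 / 0.942 = 50,346,921 BTU = 503.5 therm → 503.5 × £2.66 = £1,339.23; + 4 × £10.73 standing = £1,382.15
Electric: 47,426,800 BTU / 3412 = 13,900 kWh → × £0.219 = £3,044.10; + 4 × £20.65 standing = £3,126.70
Difference = |£1,382.15 − £3,126.70| = £1,744.55

£1744.55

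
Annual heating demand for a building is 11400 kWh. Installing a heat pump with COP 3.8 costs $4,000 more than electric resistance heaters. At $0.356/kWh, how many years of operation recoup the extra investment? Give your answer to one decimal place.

1.3 years

Resistance: 11400 kWh × $0.356 = $4,058.40/yr
Heat pump: 11400 / 3.8 = 3000 kWh in → × $0.356 = $1,068.00/yr
Annual savings = $2,990.40
Payback = $4,000 / $2,990.40 = 1.34 years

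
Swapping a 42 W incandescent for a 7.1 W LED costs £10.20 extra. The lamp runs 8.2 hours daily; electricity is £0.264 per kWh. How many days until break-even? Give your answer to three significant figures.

Power saved = 42 − 7.1 = 34.9 W
Daily energy saved = 34.9 W × 8.2 h = 286.2 Wh = 0.28618 kWh
Daily savings = 0.28618 × £0.264 = £0.0756
Payback = £10.20 / £0.0756 per day = 135 days

135 days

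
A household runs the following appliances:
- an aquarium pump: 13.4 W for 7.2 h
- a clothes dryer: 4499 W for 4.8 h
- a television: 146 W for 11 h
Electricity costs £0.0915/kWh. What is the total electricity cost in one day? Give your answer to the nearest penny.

aquarium pump: 13.4 W × 7.2 h = 96 Wh = 0.09648 kWh
clothes dryer: 4499 W × 4.8 h = 21,595 Wh = 21.6 kWh
television: 146 W × 11 h = 1,606 Wh = 1.606 kWh
Total energy = 0.09648 + 21.6 + 1.606 = 23.3 kWh
Cost = 23.3 kWh × £0.0915 = £2.13

£2.13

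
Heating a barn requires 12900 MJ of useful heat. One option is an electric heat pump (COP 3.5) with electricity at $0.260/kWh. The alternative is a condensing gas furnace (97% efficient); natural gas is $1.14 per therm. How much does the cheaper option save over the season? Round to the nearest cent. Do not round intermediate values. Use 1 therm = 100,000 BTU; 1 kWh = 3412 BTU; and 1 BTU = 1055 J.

Heat load = 12900 MJ = 12,900,000,000 J / 1055 = 12,227,488 BTU
Gas: input = 12,227,488 / 0.97 = 12,605,658 BTU = 126.1 therm → 126.1 × $1.14 = $143.70
Heat pump: 12,227,488 BTU / 3412 = 3,584 kWh heat; / 3.5 = 1,024 kWh in → × $0.260 = $266.22
Difference = |$143.70 − $266.22| = $122.51

$122.51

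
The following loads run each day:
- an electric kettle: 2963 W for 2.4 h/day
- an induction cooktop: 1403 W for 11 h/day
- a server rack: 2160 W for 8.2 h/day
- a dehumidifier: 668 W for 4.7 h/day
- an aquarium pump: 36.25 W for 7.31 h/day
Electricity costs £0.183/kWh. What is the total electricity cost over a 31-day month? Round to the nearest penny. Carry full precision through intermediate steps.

£247.69

electric kettle: 2963 W × 2.4 h × 31 d = 220,447 Wh = 220.4 kWh
induction cooktop: 1403 W × 11 h × 31 d = 478,423 Wh = 478.4 kWh
server rack: 2160 W × 8.2 h × 31 d = 549,072 Wh = 549.1 kWh
dehumidifier: 668 W × 4.7 h × 31 d = 97,328 Wh = 97.33 kWh
aquarium pump: 36.25 W × 7.31 h × 31 d = 8,215 Wh = 8.215 kWh
Total energy = 220.4 + 478.4 + 549.1 + 97.33 + 8.215 = 1,353 kWh
Cost = 1,353 kWh × £0.183 = £247.69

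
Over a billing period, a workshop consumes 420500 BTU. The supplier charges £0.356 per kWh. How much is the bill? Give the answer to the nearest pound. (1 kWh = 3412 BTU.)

420500 BTU × (0.00029308 kWh/BTU) = 123.2 kWh
Cost = 123.2 kWh × £0.356/kWh = £43.87 ≈ £44

£44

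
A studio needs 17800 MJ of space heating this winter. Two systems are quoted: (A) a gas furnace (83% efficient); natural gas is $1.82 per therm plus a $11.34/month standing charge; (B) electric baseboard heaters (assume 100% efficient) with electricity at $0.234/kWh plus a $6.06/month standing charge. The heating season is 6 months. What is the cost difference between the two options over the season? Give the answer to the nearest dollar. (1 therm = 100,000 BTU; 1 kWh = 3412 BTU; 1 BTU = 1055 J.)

Heat load = 17800 MJ = 17,800,000,000 J / 1055 = 16,872,038 BTU
Gas: input = 16,872,038 / 0.83 = 20,327,757 BTU = 203.3 therm → 203.3 × $1.82 = $369.97; + 6 × $11.34 standing = $438.01
Electric: 16,872,038 BTU / 3412 = 4,945 kWh → × $0.234 = $1,157.11; + 6 × $6.06 standing = $1,193.47
Difference = |$438.01 − $1,193.47| = $755.46 ≈ $755

$755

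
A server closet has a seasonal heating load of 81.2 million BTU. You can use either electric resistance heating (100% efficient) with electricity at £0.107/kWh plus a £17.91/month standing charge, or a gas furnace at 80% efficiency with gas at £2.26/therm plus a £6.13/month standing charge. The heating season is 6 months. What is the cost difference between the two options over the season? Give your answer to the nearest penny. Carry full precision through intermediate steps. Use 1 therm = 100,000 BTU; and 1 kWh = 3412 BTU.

£323.20

Heat load = 81.2 × 10⁶ BTU = 81,200,000 BTU
Gas: input = 81,200,000 / 0.80 = 101,500,000 BTU = 1,015 therm → 1,015 × £2.26 = £2,293.90; + 6 × £6.13 standing = £2,330.68
Electric: 81,200,000 BTU / 3412 = 23,800 kWh → × £0.107 = £2,546.42; + 6 × £17.91 standing = £2,653.88
Difference = |£2,330.68 − £2,653.88| = £323.20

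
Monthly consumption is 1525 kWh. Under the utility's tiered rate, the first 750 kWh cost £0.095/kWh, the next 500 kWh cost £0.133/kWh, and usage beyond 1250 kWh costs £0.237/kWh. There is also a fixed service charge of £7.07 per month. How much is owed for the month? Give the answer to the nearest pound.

First 750 kWh × £0.095 = £71.25
Next 500 kWh × £0.133 = £66.50
Remaining 275 kWh × £0.237 = £65.17
Energy charge = £202.93; + service £7.07 = £210.00

£210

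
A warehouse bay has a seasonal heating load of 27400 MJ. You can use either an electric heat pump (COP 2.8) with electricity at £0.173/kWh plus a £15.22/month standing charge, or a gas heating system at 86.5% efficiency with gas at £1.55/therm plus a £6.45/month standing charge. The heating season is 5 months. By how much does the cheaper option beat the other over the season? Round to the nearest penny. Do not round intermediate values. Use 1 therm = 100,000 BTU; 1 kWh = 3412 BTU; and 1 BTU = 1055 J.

Heat load = 27400 MJ = 27,400,000,000 J / 1055 = 25,971,564 BTU
Gas: input = 25,971,564 / 0.865 = 30,024,929 BTU = 300.2 therm → 300.2 × £1.55 = £465.39; + 5 × £6.45 standing = £497.64
Heat pump: 25,971,564 BTU / 3412 = 7,612 kWh heat; / 2.8 = 2,719 kWh in → × £0.173 = £470.30; + 5 × £15.22 standing = £546.40
Difference = |£497.64 − £546.40| = £48.77

£48.77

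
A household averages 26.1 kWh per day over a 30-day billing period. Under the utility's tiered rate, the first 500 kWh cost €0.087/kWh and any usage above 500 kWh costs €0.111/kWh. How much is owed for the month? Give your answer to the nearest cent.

€74.91

Usage = 26.1 kWh/day × 30 days = 783 kWh
First 500 kWh × €0.087 = €43.50
Remaining 283 kWh × €0.111 = €31.41
Total = €74.91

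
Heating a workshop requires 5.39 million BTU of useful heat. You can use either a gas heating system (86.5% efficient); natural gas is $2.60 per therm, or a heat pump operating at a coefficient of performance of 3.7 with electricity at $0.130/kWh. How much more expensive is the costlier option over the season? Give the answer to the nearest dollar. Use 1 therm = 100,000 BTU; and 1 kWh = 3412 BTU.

Heat load = 5.39 × 10⁶ BTU = 5,390,000 BTU
Gas: input = 5,390,000 / 0.865 = 6,231,214 BTU = 62.31 therm → 62.31 × $2.60 = $162.01
Heat pump: 5,390,000 BTU / 3412 = 1,580 kWh heat; / 3.7 = 427 kWh in → × $0.130 = $55.50
Difference = |$162.01 − $55.50| = $106.51 ≈ $107

$107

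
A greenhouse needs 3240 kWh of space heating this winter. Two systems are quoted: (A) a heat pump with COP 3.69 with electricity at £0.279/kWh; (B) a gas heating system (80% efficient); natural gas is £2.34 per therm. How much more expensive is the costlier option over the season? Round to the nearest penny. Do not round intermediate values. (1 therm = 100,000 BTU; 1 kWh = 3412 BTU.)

£78.38

Heat load = 3240 kWh × 3412 = 11,054,880 BTU
Gas: input = 11,054,880 / 0.800 = 13,818,600 BTU = 138.2 therm → 138.2 × £2.34 = £323.36
Heat pump: 11,054,880 BTU / 3412 = 3,240 kWh heat; / 3.69 = 878 kWh in → × £0.279 = £244.98
Difference = |£323.36 − £244.98| = £78.38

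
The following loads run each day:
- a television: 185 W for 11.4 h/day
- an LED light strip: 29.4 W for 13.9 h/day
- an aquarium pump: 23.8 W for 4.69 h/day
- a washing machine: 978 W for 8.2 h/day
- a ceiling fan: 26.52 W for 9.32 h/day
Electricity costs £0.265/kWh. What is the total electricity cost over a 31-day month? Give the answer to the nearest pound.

£90

television: 185 W × 11.4 h × 31 d = 65,379 Wh = 65.38 kWh
LED light strip: 29.4 W × 13.9 h × 31 d = 12,668 Wh = 12.67 kWh
aquarium pump: 23.8 W × 4.69 h × 31 d = 3,460 Wh = 3.46 kWh
washing machine: 978 W × 8.2 h × 31 d = 248,608 Wh = 248.6 kWh
ceiling fan: 26.52 W × 9.32 h × 31 d = 7,662 Wh = 7.662 kWh
Total energy = 65.38 + 12.67 + 3.46 + 248.6 + 7.662 = 337.8 kWh
Cost = 337.8 kWh × £0.265 = £89.51 ≈ £90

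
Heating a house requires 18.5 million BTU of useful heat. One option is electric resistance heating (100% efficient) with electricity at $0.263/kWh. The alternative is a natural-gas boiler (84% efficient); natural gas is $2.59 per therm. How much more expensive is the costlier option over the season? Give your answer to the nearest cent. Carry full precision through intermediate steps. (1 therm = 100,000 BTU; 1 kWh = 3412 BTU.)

Heat load = 18.5 × 10⁶ BTU = 18,500,000 BTU
Gas: input = 18,500,000 / 0.84 = 22,023,810 BTU = 220.2 therm → 220.2 × $2.59 = $570.42
Electric: 18,500,000 BTU / 3412 = 5,422 kWh → × $0.263 = $1,426.00
Difference = |$570.42 − $1,426.00| = $855.58

$855.58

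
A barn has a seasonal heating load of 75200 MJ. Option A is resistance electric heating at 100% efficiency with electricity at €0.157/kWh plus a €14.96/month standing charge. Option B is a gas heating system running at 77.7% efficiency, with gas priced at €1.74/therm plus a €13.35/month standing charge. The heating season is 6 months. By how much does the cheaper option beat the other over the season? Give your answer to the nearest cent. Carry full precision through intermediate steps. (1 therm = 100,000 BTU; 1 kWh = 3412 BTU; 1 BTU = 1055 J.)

Heat load = 75200 MJ = 75,200,000,000 J / 1055 = 71,279,621 BTU
Gas: input = 71,279,621 / 0.777 = 91,736,964 BTU = 917.4 therm → 917.4 × €1.74 = €1,596.22; + 6 × €13.35 standing = €1,676.32
Electric: 71,279,621 BTU / 3412 = 20,890 kWh → × €0.157 = €3,279.87; + 6 × €14.96 standing = €3,369.63
Difference = |€1,676.32 − €3,369.63| = €1,693.30

€1693.30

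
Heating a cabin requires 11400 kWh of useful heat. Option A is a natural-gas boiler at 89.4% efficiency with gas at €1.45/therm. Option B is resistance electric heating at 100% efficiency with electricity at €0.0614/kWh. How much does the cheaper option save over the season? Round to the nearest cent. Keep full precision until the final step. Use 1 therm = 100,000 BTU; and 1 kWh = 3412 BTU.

€69.08

Heat load = 11400 kWh × 3412 = 38,896,800 BTU
Gas: input = 38,896,800 / 0.894 = 43,508,725 BTU = 435.1 therm → 435.1 × €1.45 = €630.88
Electric: 38,896,800 BTU / 3412 = 11,400 kWh → × €0.0614 = €699.96
Difference = |€630.88 − €699.96| = €69.08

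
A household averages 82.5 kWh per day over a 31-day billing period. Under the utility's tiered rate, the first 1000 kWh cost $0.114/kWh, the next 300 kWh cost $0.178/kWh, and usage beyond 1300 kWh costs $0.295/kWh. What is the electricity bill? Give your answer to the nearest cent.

$538.36

Usage = 82.5 kWh/day × 31 days = 2557.5 kWh
First 1000 kWh × $0.114 = $114.00
Next 300 kWh × $0.178 = $53.40
Remaining 1257.5 kWh × $0.295 = $370.96
Total = $538.36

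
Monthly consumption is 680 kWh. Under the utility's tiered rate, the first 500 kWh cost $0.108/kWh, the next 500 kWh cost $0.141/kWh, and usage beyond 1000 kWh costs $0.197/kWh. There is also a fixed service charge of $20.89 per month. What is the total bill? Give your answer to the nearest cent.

$100.27

First 500 kWh × $0.108 = $54.00
Next 180 kWh × $0.141 = $25.38
Remaining tier: 0 kWh (not reached)
Energy charge = $79.38; + service $20.89 = $100.27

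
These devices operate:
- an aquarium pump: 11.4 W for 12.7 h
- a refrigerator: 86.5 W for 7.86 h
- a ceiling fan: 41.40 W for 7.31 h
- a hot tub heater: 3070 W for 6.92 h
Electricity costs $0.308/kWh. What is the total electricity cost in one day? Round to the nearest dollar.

$7

aquarium pump: 11.4 W × 12.7 h = 145 Wh = 0.1448 kWh
refrigerator: 86.5 W × 7.86 h = 680 Wh = 0.6799 kWh
ceiling fan: 41.40 W × 7.31 h = 303 Wh = 0.3026 kWh
hot tub heater: 3070 W × 6.92 h = 21,244 Wh = 21.24 kWh
Total energy = 0.1448 + 0.6799 + 0.3026 + 21.24 = 22.37 kWh
Cost = 22.37 kWh × $0.308 = $6.89 ≈ $7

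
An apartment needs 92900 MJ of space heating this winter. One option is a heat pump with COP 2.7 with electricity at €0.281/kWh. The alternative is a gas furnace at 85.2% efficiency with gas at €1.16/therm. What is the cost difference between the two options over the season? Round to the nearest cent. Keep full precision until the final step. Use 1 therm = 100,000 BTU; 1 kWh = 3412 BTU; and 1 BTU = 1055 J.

Heat load = 92900 MJ = 92,900,000,000 J / 1055 = 88,056,872 BTU
Gas: input = 88,056,872 / 0.852 = 103,353,136 BTU = 1,034 therm → 1,034 × €1.16 = €1,198.90
Heat pump: 88,056,872 BTU / 3412 = 25,810 kWh heat; / 2.7 = 9,559 kWh in → × €0.281 = €2,685.94
Difference = |€1,198.90 − €2,685.94| = €1,487.05

€1487.05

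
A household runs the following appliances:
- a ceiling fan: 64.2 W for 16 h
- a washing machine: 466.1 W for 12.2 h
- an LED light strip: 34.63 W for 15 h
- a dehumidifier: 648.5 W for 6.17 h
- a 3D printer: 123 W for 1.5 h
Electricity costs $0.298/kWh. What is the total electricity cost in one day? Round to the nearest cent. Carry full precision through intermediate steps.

$3.40

ceiling fan: 64.2 W × 16 h = 1,027 Wh = 1.027 kWh
washing machine: 466.1 W × 12.2 h = 5,686 Wh = 5.686 kWh
LED light strip: 34.63 W × 15 h = 519 Wh = 0.5195 kWh
dehumidifier: 648.5 W × 6.17 h = 4,001 Wh = 4.001 kWh
3D printer: 123 W × 1.5 h = 184 Wh = 0.1845 kWh
Total energy = 1.027 + 5.686 + 0.5195 + 4.001 + 0.1845 = 11.42 kWh
Cost = 11.42 kWh × $0.298 = $3.40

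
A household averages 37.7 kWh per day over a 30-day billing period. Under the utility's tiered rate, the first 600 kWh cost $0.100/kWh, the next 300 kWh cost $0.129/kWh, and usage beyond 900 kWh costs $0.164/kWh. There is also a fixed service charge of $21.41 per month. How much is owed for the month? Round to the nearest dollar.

$158

Usage = 37.7 kWh/day × 30 days = 1131 kWh
First 600 kWh × $0.100 = $60.00
Next 300 kWh × $0.129 = $38.70
Remaining 231 kWh × $0.164 = $37.88
Energy charge = $136.58; + service $21.41 = $157.99 ≈ $158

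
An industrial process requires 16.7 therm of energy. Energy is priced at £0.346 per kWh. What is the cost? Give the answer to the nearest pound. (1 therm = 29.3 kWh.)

£169

16.7 therm × (29.3 kWh/therm) = 489.3 kWh
Cost = 489.3 kWh × £0.346/kWh = £169.30 ≈ £169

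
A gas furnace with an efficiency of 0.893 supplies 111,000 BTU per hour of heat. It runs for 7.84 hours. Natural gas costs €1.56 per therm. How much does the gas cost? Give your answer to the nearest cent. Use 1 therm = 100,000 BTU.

Heat delivered = 111,000 BTU/h × 7.84 h = 870,240 BTU
Gas input = 870,240 / 0.893 = 974,513 BTU
= 974,513 / 100,000 = 9.745 therm
Cost = 9.745 × €1.56/therm = €15.20

€15.20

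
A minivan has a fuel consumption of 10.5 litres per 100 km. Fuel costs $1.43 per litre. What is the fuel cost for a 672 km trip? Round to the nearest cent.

Fuel = 10.5 L/100 km × 672 km / 100 = 70.56 L
Cost = 70.56 L × $1.43/L = $100.90

$100.90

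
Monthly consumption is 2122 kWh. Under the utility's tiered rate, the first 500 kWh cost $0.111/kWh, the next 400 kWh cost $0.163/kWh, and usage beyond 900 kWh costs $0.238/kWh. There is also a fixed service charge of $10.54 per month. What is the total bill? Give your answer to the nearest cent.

$422.08

First 500 kWh × $0.111 = $55.50
Next 400 kWh × $0.163 = $65.20
Remaining 1222 kWh × $0.238 = $290.84
Energy charge = $411.54; + service $10.54 = $422.08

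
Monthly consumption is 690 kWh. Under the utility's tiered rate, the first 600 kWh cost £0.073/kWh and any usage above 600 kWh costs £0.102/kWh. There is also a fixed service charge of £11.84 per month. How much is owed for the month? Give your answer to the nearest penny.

£64.82

First 600 kWh × £0.073 = £43.80
Remaining 90 kWh × £0.102 = £9.18
Energy charge = £52.98; + service £11.84 = £64.82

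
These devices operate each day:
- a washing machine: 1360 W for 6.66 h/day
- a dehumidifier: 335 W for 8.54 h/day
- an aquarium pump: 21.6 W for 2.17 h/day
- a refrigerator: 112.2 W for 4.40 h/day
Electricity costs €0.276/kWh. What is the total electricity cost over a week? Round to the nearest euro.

washing machine: 1360 W × 6.66 h × 7 d = 63,403 Wh = 63.4 kWh
dehumidifier: 335 W × 8.54 h × 7 d = 20,026 Wh = 20.03 kWh
aquarium pump: 21.6 W × 2.17 h × 7 d = 328 Wh = 0.3281 kWh
refrigerator: 112.2 W × 4.40 h × 7 d = 3,456 Wh = 3.456 kWh
Total energy = 63.4 + 20.03 + 0.3281 + 3.456 = 87.21 kWh
Cost = 87.21 kWh × €0.276 = €24.07 ≈ €24

€24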